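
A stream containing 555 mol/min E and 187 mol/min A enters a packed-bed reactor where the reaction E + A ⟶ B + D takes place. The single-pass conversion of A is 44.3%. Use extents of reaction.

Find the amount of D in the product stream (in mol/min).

82.8 mol/min

A reacted = 0.443 × 187 = 82.84 mol/min; ν_A = −1, so ξ = 82.84/1 = 82.84 mol/min.
Outlet amounts (n = n₀ + ν ξ):
  E: 555 − 1(82.84) = 472.2
  A: 187 − 1(82.84) = 104.2
  B: 0 + 1(82.84) = 82.84
  D: 0 + 1(82.84) = 82.84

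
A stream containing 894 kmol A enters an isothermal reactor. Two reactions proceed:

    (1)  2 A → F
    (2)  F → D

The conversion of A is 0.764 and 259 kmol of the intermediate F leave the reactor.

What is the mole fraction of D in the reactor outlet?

0.149

Conversion of A: A consumed = 2ξ₁ = 0.764 × 894 → ξ₁ = 341.5 kmol.
F balance: n_F = 0 + 1ξ₁ − 1ξ₂ = 259 → ξ₂ = (1·341.5 − 259)/1 = 82.51 kmol.
Outlet amounts (n = n₀ + Σ ν·ξ):
  A: 894 − 2(341.5) = 211
  F: 0 + 1(341.5) − 1(82.51) = 259
  D: 0 + 1(82.51) = 82.51
Total out = 552.5 kmol; y_D = 82.51 / 552.5 = 0.1493.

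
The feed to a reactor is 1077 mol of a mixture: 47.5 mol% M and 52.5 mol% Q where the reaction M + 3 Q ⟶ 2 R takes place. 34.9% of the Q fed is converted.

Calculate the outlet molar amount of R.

Q reacted = 0.349 × 565.4 = 197.3 mol; ν_Q = −3, so ξ = 197.3/3 = 65.78 mol.
Outlet amounts (n = n₀ + ν ξ):
  M: 511.6 − 1(65.78) = 445.8
  Q: 565.4 − 3(65.78) = 368.1
  R: 0 + 2(65.78) = 131.6

132 mol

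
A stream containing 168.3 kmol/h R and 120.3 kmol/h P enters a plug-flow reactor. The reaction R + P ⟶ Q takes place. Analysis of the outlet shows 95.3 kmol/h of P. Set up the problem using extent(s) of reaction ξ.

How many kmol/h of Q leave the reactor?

For P: n = n₀ − 1ξ → 95.3 = 120.3 − 1ξ, giving ξ = 25 kmol/h.
Outlet amounts (n = n₀ + ν ξ):
  R: 168.3 − 1(25) = 143.3
  P: 120.3 − 1(25) = 95.3
  Q: 0 + 1(25) = 25

25 kmol/h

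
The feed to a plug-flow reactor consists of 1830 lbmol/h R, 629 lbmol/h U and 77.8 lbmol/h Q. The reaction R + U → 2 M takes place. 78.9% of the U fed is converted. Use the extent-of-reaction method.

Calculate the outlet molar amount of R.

U reacted = 0.789 × 629 = 496.3 lbmol/h; ν_U = −1, so ξ = 496.3/1 = 496.3 lbmol/h.
Outlet amounts (n = n₀ + ν ξ):
  R: 1830 − 1(496.3) = 1334
  U: 629 − 1(496.3) = 132.7
  M: 0 + 2(496.3) = 992.6
  Q: 77.8 (inert)

1330 lbmol/h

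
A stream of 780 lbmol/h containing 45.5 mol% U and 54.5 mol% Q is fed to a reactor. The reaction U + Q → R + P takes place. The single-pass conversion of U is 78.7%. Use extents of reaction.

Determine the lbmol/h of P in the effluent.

279 lbmol/h

U reacted = 0.787 × 354.9 = 279.3 lbmol/h; ν_U = −1, so ξ = 279.3/1 = 279.3 lbmol/h.
Outlet amounts (n = n₀ + ν ξ):
  U: 354.9 − 1(279.3) = 75.59
  Q: 425.1 − 1(279.3) = 145.8
  R: 0 + 1(279.3) = 279.3
  P: 0 + 1(279.3) = 279.3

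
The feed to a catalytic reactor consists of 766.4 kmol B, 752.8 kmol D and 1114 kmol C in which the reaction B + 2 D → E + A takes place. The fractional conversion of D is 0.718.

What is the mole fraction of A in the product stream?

0.114

D reacted = 0.718 × 752.8 = 540.5 kmol; ν_D = −2, so ξ = 540.5/2 = 270.3 kmol.
Outlet amounts (n = n₀ + ν ξ):
  B: 766.4 − 1(270.3) = 496.1
  D: 752.8 − 2(270.3) = 212.3
  E: 0 + 1(270.3) = 270.3
  A: 0 + 1(270.3) = 270.3
  C: 1114 (inert)
Total out = 2363 kmol; y_A = 270.3 / 2363 = 0.1144.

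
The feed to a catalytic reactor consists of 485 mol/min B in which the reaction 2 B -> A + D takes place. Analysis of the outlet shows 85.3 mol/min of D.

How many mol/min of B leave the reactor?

314 mol/min

For D: n = n₀ + 1ξ → 85.3 = 0 + 1ξ, giving ξ = 85.3 mol/min.
Outlet amounts (n = n₀ + ν ξ):
  B: 485 − 2(85.3) = 314.4
  A: 0 + 1(85.3) = 85.3
  D: 0 + 1(85.3) = 85.3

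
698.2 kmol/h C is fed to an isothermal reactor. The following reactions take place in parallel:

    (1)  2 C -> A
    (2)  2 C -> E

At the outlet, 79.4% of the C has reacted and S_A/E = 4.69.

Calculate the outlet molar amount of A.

228 kmol/h

Conversion of C: C consumed = 0.794 × 698.2 = 554.4 kmol/h = 2ξ₁ + 2ξ₂.
Selectivity: 1ξ₁ / (1ξ₂) = 4.69 → ξ₁ = 4.69 ξ₂.
Substitute: (2·4.69 + 2) ξ₂ = 554.4 → ξ₂ = 48.71 kmol/h, ξ₁ = 228.5 kmol/h.
Outlet amounts (n = n₀ + Σ ν·ξ):
  C: 698.2 − 2(228.5) − 2(48.71) = 143.8
  A: 0 + 1(228.5) = 228.5
  E: 0 + 1(48.71) = 48.71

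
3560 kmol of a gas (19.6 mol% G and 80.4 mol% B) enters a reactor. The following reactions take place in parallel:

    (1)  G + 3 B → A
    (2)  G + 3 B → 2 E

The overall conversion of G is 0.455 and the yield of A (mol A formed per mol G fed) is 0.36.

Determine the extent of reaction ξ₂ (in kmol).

ξ₂ = 66.3 kmol

Yield of A: 1ξ₁ / 697.8 = 0.36 → ξ₁ = 251.2 kmol.
Conversion of G: 1ξ₁ + 1ξ₂ = 0.455 × 697.8 = 317.5 → ξ₂ = 66.29 kmol.
Outlet amounts (n = n₀ + Σ ν·ξ):
  G: 697.8 − 1(251.2) − 1(66.29) = 380.3
  B: 2862 − 3(251.2) − 3(66.29) = 1910
  A: 0 + 1(251.2) = 251.2
  E: 0 + 2(66.29) = 132.6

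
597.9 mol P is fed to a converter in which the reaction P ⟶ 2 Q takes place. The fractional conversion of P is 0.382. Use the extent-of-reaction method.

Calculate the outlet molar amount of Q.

P reacted = 0.382 × 597.9 = 228.4 mol; ν_P = −1, so ξ = 228.4/1 = 228.4 mol.
Outlet amounts (n = n₀ + ν ξ):
  P: 597.9 − 1(228.4) = 369.5
  Q: 0 + 2(228.4) = 456.8

457 mol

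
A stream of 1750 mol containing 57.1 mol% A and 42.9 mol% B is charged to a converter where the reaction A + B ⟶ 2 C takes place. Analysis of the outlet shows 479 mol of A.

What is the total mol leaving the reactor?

1750 mol

For A: n = n₀ − 1ξ → 479 = 999.2 − 1ξ, giving ξ = 520.2 mol.
Outlet amounts (n = n₀ + ν ξ):
  A: 999.2 − 1(520.2) = 479
  B: 750.8 − 1(520.2) = 230.5
  C: 0 + 2(520.2) = 1040
Total out = 479 + 230.5 + 1040 = 1750 mol.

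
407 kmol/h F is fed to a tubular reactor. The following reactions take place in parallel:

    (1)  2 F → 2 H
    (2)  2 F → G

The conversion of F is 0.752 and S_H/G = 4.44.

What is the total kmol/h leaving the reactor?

Conversion of F: F consumed = 0.752 × 407 = 306.1 kmol/h = 2ξ₁ + 2ξ₂.
Selectivity: 2ξ₁ / (1ξ₂) = 4.44 → ξ₁ = 2.22 ξ₂.
Substitute: (2·2.22 + 2) ξ₂ = 306.1 → ξ₂ = 47.53 kmol/h, ξ₁ = 105.5 kmol/h.
Outlet amounts (n = n₀ + Σ ν·ξ):
  F: 407 − 2(105.5) − 2(47.53) = 100.9
  H: 0 + 2(105.5) = 211
  G: 0 + 1(47.53) = 47.53
Total out = 100.9 + 211 + 47.53 = 359.5 kmol/h.

359 kmol/h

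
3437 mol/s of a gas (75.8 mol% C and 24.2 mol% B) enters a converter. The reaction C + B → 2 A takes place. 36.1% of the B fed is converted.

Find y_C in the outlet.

0.671

B reacted = 0.361 × 831.8 = 300.3 mol/s; ν_B = −1, so ξ = 300.3/1 = 300.3 mol/s.
Outlet amounts (n = n₀ + ν ξ):
  C: 2605 − 1(300.3) = 2305
  B: 831.8 − 1(300.3) = 531.5
  A: 0 + 2(300.3) = 600.5
Total out = 3437 mol/s; y_C = 2305 / 3437 = 0.6706.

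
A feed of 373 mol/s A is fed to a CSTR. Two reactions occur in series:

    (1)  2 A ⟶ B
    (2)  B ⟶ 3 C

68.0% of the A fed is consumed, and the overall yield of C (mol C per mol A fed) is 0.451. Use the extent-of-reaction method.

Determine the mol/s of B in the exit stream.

70.7 mol/s

Conversion of A: A consumed = 2ξ₁ = 0.68 × 373 → ξ₁ = 126.8 mol/s.
Yield of C: 3ξ₂ / 373 = 0.451 → ξ₂ = 56.07 mol/s.
Outlet amounts (n = n₀ + Σ ν·ξ):
  A: 373 − 2(126.8) = 119.4
  B: 0 + 1(126.8) − 1(56.07) = 70.75
  C: 0 + 3(56.07) = 168.2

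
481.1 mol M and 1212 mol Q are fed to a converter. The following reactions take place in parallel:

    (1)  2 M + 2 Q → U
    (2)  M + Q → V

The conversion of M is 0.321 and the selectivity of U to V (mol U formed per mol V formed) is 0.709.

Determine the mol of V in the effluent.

63.9 mol

Conversion of M: M consumed = 0.321 × 481.1 = 154.4 mol = 2ξ₁ + 1ξ₂.
Selectivity: 1ξ₁ / (1ξ₂) = 0.709 → ξ₁ = 0.709 ξ₂.
Substitute: (2·0.709 + 1) ξ₂ = 154.4 → ξ₂ = 63.87 mol, ξ₁ = 45.28 mol.
Outlet amounts (n = n₀ + Σ ν·ξ):
  M: 481.1 − 2(45.28) − 1(63.87) = 326.7
  Q: 1212 − 2(45.28) − 1(63.87) = 1058
  U: 0 + 1(45.28) = 45.28
  V: 0 + 1(63.87) = 63.87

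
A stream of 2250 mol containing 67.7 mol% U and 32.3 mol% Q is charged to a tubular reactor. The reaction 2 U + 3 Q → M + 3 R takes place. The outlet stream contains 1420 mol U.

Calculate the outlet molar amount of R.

For U: n = n₀ − 2ξ → 1420 = 1523 − 2ξ, giving ξ = 51.62 mol.
Outlet amounts (n = n₀ + ν ξ):
  U: 1523 − 2(51.62) = 1420
  Q: 726.8 − 3(51.62) = 571.9
  M: 0 + 1(51.62) = 51.62
  R: 0 + 3(51.62) = 154.9

155 mol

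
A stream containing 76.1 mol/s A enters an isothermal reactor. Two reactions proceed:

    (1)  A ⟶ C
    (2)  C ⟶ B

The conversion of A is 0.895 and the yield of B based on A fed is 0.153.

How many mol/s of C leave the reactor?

56.5 mol/s

Conversion of A: A consumed = 1ξ₁ = 0.895 × 76.1 → ξ₁ = 68.11 mol/s.
Yield of B: 1ξ₂ / 76.1 = 0.153 → ξ₂ = 11.64 mol/s.
Outlet amounts (n = n₀ + Σ ν·ξ):
  A: 76.1 − 1(68.11) = 7.99
  C: 0 + 1(68.11) − 1(11.64) = 56.47
  B: 0 + 1(11.64) = 11.64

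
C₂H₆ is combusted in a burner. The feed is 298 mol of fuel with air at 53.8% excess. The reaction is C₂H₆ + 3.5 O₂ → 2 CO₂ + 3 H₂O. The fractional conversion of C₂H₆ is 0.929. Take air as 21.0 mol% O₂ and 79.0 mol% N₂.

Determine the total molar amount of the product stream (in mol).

Stoichiometric O₂ = 3.5 × 298 = 1043 mol; O₂ fed = 1043 × 1.538 = 1604 mol.
N₂ fed = 1604 × 79/21 = 6035 mol.
Fuel reacted = 0.929 × 298 → ξ = 276.8 mol.
Outlet (n = n₀ + ν ξ):
  C₂H₆: 298 − 1(276.8) = 21.16
  O₂: 1604 − 3.5(276.8) = 635.2
  N₂: 6035 (inert)
  CO₂: 0 + 2(276.8) = 553.7
  H₂O: 0 + 3(276.8) = 830.5
Total out = 21.16 + 635.2 + 6035 + 553.7 + 830.5 = 8075 mol.

8080 mol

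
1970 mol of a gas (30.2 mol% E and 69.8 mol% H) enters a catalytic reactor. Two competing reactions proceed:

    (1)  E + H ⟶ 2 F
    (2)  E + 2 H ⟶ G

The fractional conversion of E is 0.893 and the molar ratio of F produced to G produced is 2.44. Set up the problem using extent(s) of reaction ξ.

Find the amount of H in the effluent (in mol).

Conversion of E: E consumed = 0.893 × 594.9 = 531.3 mol = 1ξ₁ + 1ξ₂.
Selectivity: 2ξ₁ / (1ξ₂) = 2.44 → ξ₁ = 1.22 ξ₂.
Substitute: (1·1.22 + 1) ξ₂ = 531.3 → ξ₂ = 239.3 mol, ξ₁ = 292 mol.
Outlet amounts (n = n₀ + Σ ν·ξ):
  E: 594.9 − 1(292) − 1(239.3) = 63.66
  H: 1375 − 1(292) − 2(239.3) = 604.5
  F: 0 + 2(292) = 583.9
  G: 0 + 1(239.3) = 239.3

604 mol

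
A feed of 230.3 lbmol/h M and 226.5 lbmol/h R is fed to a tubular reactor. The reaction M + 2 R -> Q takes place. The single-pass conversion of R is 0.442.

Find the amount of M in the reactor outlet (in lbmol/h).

R reacted = 0.442 × 226.5 = 100.1 lbmol/h; ν_R = −2, so ξ = 100.1/2 = 50.06 lbmol/h.
Outlet amounts (n = n₀ + ν ξ):
  M: 230.3 − 1(50.06) = 180.2
  R: 226.5 − 2(50.06) = 126.4
  Q: 0 + 1(50.06) = 50.06

180 lbmol/h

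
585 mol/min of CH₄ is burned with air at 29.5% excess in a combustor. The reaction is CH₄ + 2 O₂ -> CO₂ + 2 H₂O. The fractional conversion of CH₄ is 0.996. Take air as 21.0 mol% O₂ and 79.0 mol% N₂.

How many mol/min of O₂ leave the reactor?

Stoichiometric O₂ = 2 × 585 = 1170 mol/min; O₂ fed = 1170 × 1.295 = 1515 mol/min.
N₂ fed = 1515 × 79/21 = 5700 mol/min.
Fuel reacted = 0.996 × 585 → ξ = 582.7 mol/min.
Outlet (n = n₀ + ν ξ):
  CH₄: 585 − 1(582.7) = 2.34
  O₂: 1515 − 2(582.7) = 349.8
  N₂: 5700 (inert)
  CO₂: 0 + 1(582.7) = 582.7
  H₂O: 0 + 2(582.7) = 1165

350 mol/min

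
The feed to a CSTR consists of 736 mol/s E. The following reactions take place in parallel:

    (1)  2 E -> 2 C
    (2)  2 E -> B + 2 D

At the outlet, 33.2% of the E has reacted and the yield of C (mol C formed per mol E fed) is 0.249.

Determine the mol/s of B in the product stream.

Yield of C: 2ξ₁ / 736 = 0.249 → ξ₁ = 91.63 mol/s.
Conversion of E: 2ξ₁ + 2ξ₂ = 0.332 × 736 = 244.4 → ξ₂ = 30.54 mol/s.
Outlet amounts (n = n₀ + Σ ν·ξ):
  E: 736 − 2(91.63) − 2(30.54) = 491.6
  C: 0 + 2(91.63) = 183.3
  B: 0 + 1(30.54) = 30.54
  D: 0 + 2(30.54) = 61.09

30.5 mol/s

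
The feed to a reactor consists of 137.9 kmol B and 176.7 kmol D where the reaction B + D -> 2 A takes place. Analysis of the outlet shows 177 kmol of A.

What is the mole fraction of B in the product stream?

0.157

For A: n = n₀ + 2ξ → 177 = 0 + 2ξ, giving ξ = 88.5 kmol.
Outlet amounts (n = n₀ + ν ξ):
  B: 137.9 − 1(88.5) = 49.4
  D: 176.7 − 1(88.5) = 88.2
  A: 0 + 2(88.5) = 177
Total out = 314.6 kmol; y_B = 49.4 / 314.6 = 0.157.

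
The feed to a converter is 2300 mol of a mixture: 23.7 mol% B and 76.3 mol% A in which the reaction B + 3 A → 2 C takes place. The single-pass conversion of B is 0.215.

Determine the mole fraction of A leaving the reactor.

B reacted = 0.215 × 545.1 = 117.2 mol; ν_B = −1, so ξ = 117.2/1 = 117.2 mol.
Outlet amounts (n = n₀ + ν ξ):
  B: 545.1 − 1(117.2) = 427.9
  A: 1755 − 3(117.2) = 1403
  C: 0 + 2(117.2) = 234.4
Total out = 2066 mol; y_A = 1403 / 2066 = 0.6794.

0.679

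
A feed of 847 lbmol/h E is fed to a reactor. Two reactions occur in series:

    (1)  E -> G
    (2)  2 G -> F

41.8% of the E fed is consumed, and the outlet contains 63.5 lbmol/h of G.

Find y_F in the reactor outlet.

Conversion of E: E consumed = 1ξ₁ = 0.418 × 847 → ξ₁ = 354 lbmol/h.
G balance: n_G = 0 + 1ξ₁ − 2ξ₂ = 63.5 → ξ₂ = (1·354 − 63.5)/2 = 145.3 lbmol/h.
Outlet amounts (n = n₀ + Σ ν·ξ):
  E: 847 − 1(354) = 493
  G: 0 + 1(354) − 2(145.3) = 63.5
  F: 0 + 1(145.3) = 145.3
Total out = 701.7 lbmol/h; y_F = 145.3 / 701.7 = 0.207.

0.207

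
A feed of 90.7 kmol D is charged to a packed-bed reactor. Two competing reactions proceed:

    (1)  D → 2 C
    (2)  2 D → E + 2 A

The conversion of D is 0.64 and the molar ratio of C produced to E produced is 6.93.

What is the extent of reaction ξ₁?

ξ₁ = 36.8 kmol

Conversion of D: D consumed = 0.64 × 90.7 = 58.05 kmol = 1ξ₁ + 2ξ₂.
Selectivity: 2ξ₁ / (1ξ₂) = 6.93 → ξ₁ = 3.465 ξ₂.
Substitute: (1·3.465 + 2) ξ₂ = 58.05 → ξ₂ = 10.62 kmol, ξ₁ = 36.8 kmol.
Outlet amounts (n = n₀ + Σ ν·ξ):
  D: 90.7 − 1(36.8) − 2(10.62) = 32.65
  C: 0 + 2(36.8) = 73.61
  E: 0 + 1(10.62) = 10.62
  A: 0 + 2(10.62) = 21.24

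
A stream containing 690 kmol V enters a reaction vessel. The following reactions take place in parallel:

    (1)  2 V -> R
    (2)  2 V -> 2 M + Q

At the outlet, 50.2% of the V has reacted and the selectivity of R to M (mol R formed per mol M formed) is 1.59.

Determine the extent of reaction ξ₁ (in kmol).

Conversion of V: V consumed = 0.502 × 690 = 346.4 kmol = 2ξ₁ + 2ξ₂.
Selectivity: 1ξ₁ / (2ξ₂) = 1.59 → ξ₁ = 3.18 ξ₂.
Substitute: (2·3.18 + 2) ξ₂ = 346.4 → ξ₂ = 41.43 kmol, ξ₁ = 131.8 kmol.
Outlet amounts (n = n₀ + Σ ν·ξ):
  V: 690 − 2(131.8) − 2(41.43) = 343.6
  R: 0 + 1(131.8) = 131.8
  M: 0 + 2(41.43) = 82.87
  Q: 0 + 1(41.43) = 41.43

ξ₁ = 132 kmol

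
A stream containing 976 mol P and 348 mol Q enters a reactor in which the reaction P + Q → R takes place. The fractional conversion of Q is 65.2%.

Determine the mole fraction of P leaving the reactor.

Q reacted = 0.652 × 348 = 226.9 mol; ν_Q = −1, so ξ = 226.9/1 = 226.9 mol.
Outlet amounts (n = n₀ + ν ξ):
  P: 976 − 1(226.9) = 749.1
  Q: 348 − 1(226.9) = 121.1
  R: 0 + 1(226.9) = 226.9
Total out = 1097 mol; y_P = 749.1 / 1097 = 0.6828.

0.683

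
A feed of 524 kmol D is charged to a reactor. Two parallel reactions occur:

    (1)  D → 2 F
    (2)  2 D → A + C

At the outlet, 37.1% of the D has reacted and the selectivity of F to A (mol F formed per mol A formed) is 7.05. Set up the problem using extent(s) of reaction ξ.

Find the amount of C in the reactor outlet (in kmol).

35.2 kmol

Conversion of D: D consumed = 0.371 × 524 = 194.4 kmol = 1ξ₁ + 2ξ₂.
Selectivity: 2ξ₁ / (1ξ₂) = 7.05 → ξ₁ = 3.525 ξ₂.
Substitute: (1·3.525 + 2) ξ₂ = 194.4 → ξ₂ = 35.19 kmol, ξ₁ = 124 kmol.
Outlet amounts (n = n₀ + Σ ν·ξ):
  D: 524 − 1(124) − 2(35.19) = 329.6
  F: 0 + 2(124) = 248.1
  A: 0 + 1(35.19) = 35.19
  C: 0 + 1(35.19) = 35.19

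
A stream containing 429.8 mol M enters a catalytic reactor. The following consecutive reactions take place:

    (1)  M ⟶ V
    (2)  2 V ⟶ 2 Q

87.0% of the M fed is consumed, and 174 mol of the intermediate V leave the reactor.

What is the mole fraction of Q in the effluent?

Conversion of M: M consumed = 1ξ₁ = 0.87 × 429.8 → ξ₁ = 373.9 mol.
V balance: n_V = 0 + 1ξ₁ − 2ξ₂ = 174 → ξ₂ = (1·373.9 − 174)/2 = 99.96 mol.
Outlet amounts (n = n₀ + Σ ν·ξ):
  M: 429.8 − 1(373.9) = 55.87
  V: 0 + 1(373.9) − 2(99.96) = 174
  Q: 0 + 2(99.96) = 199.9
Total out = 429.8 mol; y_Q = 199.9 / 429.8 = 0.4652.

0.465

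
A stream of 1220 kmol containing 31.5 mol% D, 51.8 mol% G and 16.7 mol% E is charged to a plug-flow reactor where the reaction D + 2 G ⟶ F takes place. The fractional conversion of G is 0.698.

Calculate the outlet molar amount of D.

G reacted = 0.698 × 632 = 441.1 kmol; ν_G = −2, so ξ = 441.1/2 = 220.6 kmol.
Outlet amounts (n = n₀ + ν ξ):
  D: 384.3 − 1(220.6) = 163.7
  G: 632 − 2(220.6) = 190.9
  F: 0 + 1(220.6) = 220.6
  E: 203.7 (inert)

164 kmol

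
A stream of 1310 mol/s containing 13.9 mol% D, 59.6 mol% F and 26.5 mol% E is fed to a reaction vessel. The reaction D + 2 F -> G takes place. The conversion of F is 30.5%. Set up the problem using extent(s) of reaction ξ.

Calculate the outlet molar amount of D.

63 mol/s

F reacted = 0.305 × 780.8 = 238.1 mol/s; ν_F = −2, so ξ = 238.1/2 = 119.1 mol/s.
Outlet amounts (n = n₀ + ν ξ):
  D: 182.1 − 1(119.1) = 63.02
  F: 780.8 − 2(119.1) = 542.6
  G: 0 + 1(119.1) = 119.1
  E: 347.1 (inert)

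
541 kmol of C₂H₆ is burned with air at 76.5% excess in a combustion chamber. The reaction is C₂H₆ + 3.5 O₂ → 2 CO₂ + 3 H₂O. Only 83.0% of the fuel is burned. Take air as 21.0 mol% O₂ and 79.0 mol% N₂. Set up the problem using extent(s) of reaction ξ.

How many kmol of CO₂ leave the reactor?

898 kmol

Stoichiometric O₂ = 3.5 × 541 = 1894 kmol; O₂ fed = 1894 × 1.765 = 3342 kmol.
N₂ fed = 3342 × 79/21 = 12570 kmol.
Fuel reacted = 0.83 × 541 → ξ = 449 kmol.
Outlet (n = n₀ + ν ξ):
  C₂H₆: 541 − 1(449) = 91.97
  O₂: 3342 − 3.5(449) = 1770
  N₂: 12570 (inert)
  CO₂: 0 + 2(449) = 898.1
  H₂O: 0 + 3(449) = 1347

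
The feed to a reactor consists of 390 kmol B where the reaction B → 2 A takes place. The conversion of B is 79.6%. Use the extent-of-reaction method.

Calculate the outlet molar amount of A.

621 kmol

B reacted = 0.796 × 390 = 310.4 kmol; ν_B = −1, so ξ = 310.4/1 = 310.4 kmol.
Outlet amounts (n = n₀ + ν ξ):
  B: 390 − 1(310.4) = 79.56
  A: 0 + 2(310.4) = 620.9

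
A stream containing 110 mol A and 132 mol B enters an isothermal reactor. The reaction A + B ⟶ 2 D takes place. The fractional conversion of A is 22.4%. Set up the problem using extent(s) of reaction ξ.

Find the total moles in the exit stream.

242 mol

A reacted = 0.224 × 110 = 24.64 mol; ν_A = −1, so ξ = 24.64/1 = 24.64 mol.
Outlet amounts (n = n₀ + ν ξ):
  A: 110 − 1(24.64) = 85.36
  B: 132 − 1(24.64) = 107.4
  D: 0 + 2(24.64) = 49.28
Total out = 85.36 + 107.4 + 49.28 = 242 mol.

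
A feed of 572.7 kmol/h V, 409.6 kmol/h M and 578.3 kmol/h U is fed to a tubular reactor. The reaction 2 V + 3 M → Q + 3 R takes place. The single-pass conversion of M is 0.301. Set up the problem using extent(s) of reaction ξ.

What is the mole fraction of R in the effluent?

M reacted = 0.301 × 409.6 = 123.3 kmol/h; ν_M = −3, so ξ = 123.3/3 = 41.1 kmol/h.
Outlet amounts (n = n₀ + ν ξ):
  V: 572.7 − 2(41.1) = 490.5
  M: 409.6 − 3(41.1) = 286.3
  Q: 0 + 1(41.1) = 41.1
  R: 0 + 3(41.1) = 123.3
  U: 578.3 (inert)
Total out = 1520 kmol/h; y_R = 123.3 / 1520 = 0.08114.

0.0811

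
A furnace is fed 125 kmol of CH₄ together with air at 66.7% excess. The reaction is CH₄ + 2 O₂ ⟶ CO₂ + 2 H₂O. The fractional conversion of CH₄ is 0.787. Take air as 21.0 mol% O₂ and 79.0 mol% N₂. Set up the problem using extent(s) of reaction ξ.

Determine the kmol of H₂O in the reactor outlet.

197 kmol

Stoichiometric O₂ = 2 × 125 = 250 kmol; O₂ fed = 250 × 1.667 = 416.8 kmol.
N₂ fed = 416.8 × 79/21 = 1568 kmol.
Fuel reacted = 0.787 × 125 → ξ = 98.38 kmol.
Outlet (n = n₀ + ν ξ):
  CH₄: 125 − 1(98.38) = 26.62
  O₂: 416.8 − 2(98.38) = 220
  N₂: 1568 (inert)
  CO₂: 0 + 1(98.38) = 98.38
  H₂O: 0 + 2(98.38) = 196.8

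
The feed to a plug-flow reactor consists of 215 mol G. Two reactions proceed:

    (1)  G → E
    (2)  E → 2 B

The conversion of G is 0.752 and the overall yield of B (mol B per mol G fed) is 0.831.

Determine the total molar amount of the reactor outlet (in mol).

304 mol

Conversion of G: G consumed = 1ξ₁ = 0.752 × 215 → ξ₁ = 161.7 mol.
Yield of B: 2ξ₂ / 215 = 0.831 → ξ₂ = 89.33 mol.
Outlet amounts (n = n₀ + Σ ν·ξ):
  G: 215 − 1(161.7) = 53.32
  E: 0 + 1(161.7) − 1(89.33) = 72.35
  B: 0 + 2(89.33) = 178.7
Total out = 53.32 + 72.35 + 178.7 = 304.3 mol.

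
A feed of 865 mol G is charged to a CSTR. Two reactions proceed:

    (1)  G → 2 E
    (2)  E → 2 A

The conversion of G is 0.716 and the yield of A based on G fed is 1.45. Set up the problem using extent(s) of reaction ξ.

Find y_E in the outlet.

0.29

Conversion of G: G consumed = 1ξ₁ = 0.716 × 865 → ξ₁ = 619.3 mol.
Yield of A: 2ξ₂ / 865 = 1.45 → ξ₂ = 627.1 mol.
Outlet amounts (n = n₀ + Σ ν·ξ):
  G: 865 − 1(619.3) = 245.7
  E: 0 + 2(619.3) − 1(627.1) = 611.6
  A: 0 + 2(627.1) = 1254
Total out = 2111 mol; y_E = 611.6 / 2111 = 0.2896.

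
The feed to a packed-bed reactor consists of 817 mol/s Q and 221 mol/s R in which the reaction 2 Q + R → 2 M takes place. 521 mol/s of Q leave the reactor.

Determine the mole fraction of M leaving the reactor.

0.333

For Q: n = n₀ − 2ξ → 521 = 817 − 2ξ, giving ξ = 148 mol/s.
Outlet amounts (n = n₀ + ν ξ):
  Q: 817 − 2(148) = 521
  R: 221 − 1(148) = 73
  M: 0 + 2(148) = 296
Total out = 890 mol/s; y_M = 296 / 890 = 0.3326.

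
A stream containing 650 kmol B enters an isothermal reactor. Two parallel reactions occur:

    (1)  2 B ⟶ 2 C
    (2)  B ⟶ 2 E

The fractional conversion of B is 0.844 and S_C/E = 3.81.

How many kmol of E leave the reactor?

127 kmol

Conversion of B: B consumed = 0.844 × 650 = 548.6 kmol = 2ξ₁ + 1ξ₂.
Selectivity: 2ξ₁ / (2ξ₂) = 3.81 → ξ₁ = 3.81 ξ₂.
Substitute: (2·3.81 + 1) ξ₂ = 548.6 → ξ₂ = 63.64 kmol, ξ₁ = 242.5 kmol.
Outlet amounts (n = n₀ + Σ ν·ξ):
  B: 650 − 2(242.5) − 1(63.64) = 101.4
  C: 0 + 2(242.5) = 485
  E: 0 + 2(63.64) = 127.3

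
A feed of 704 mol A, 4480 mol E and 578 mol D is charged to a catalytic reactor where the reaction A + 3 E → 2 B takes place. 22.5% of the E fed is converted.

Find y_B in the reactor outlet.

0.132

E reacted = 0.225 × 4480 = 1008 mol; ν_E = −3, so ξ = 1008/3 = 336 mol.
Outlet amounts (n = n₀ + ν ξ):
  A: 704 − 1(336) = 368
  E: 4480 − 3(336) = 3472
  B: 0 + 2(336) = 672
  D: 578 (inert)
Total out = 5090 mol; y_B = 672 / 5090 = 0.132.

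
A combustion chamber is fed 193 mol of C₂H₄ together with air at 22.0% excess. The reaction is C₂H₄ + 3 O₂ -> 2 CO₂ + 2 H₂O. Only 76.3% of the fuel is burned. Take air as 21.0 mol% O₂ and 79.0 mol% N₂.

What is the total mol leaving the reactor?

Stoichiometric O₂ = 3 × 193 = 579 mol; O₂ fed = 579 × 1.220 = 706.4 mol.
N₂ fed = 706.4 × 79/21 = 2657 mol.
Fuel reacted = 0.763 × 193 → ξ = 147.3 mol.
Outlet (n = n₀ + ν ξ):
  C₂H₄: 193 − 1(147.3) = 45.74
  O₂: 706.4 − 3(147.3) = 264.6
  N₂: 2657 (inert)
  CO₂: 0 + 2(147.3) = 294.5
  H₂O: 0 + 2(147.3) = 294.5
Total out = 45.74 + 264.6 + 2657 + 294.5 + 294.5 = 3557 mol.

3560 mol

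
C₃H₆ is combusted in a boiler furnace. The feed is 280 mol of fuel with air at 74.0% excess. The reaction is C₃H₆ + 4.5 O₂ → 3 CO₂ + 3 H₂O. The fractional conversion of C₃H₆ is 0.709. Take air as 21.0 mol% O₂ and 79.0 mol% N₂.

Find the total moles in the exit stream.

10800 mol

Stoichiometric O₂ = 4.5 × 280 = 1260 mol; O₂ fed = 1260 × 1.740 = 2192 mol.
N₂ fed = 2192 × 79/21 = 8248 mol.
Fuel reacted = 0.709 × 280 → ξ = 198.5 mol.
Outlet (n = n₀ + ν ξ):
  C₃H₆: 280 − 1(198.5) = 81.48
  O₂: 2192 − 4.5(198.5) = 1299
  N₂: 8248 (inert)
  CO₂: 0 + 3(198.5) = 595.6
  H₂O: 0 + 3(198.5) = 595.6
Total out = 81.48 + 1299 + 8248 + 595.6 + 595.6 = 10820 mol.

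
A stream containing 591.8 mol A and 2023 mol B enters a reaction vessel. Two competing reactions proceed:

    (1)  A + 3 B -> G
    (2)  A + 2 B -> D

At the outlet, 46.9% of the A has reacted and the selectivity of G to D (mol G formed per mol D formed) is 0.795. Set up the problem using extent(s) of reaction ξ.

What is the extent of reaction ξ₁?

Conversion of A: A consumed = 0.469 × 591.8 = 277.6 mol = 1ξ₁ + 1ξ₂.
Selectivity: 1ξ₁ / (1ξ₂) = 0.795 → ξ₁ = 0.795 ξ₂.
Substitute: (1·0.795 + 1) ξ₂ = 277.6 → ξ₂ = 154.6 mol, ξ₁ = 122.9 mol.
Outlet amounts (n = n₀ + Σ ν·ξ):
  A: 591.8 − 1(122.9) − 1(154.6) = 314.2
  B: 2023 − 3(122.9) − 2(154.6) = 1345
  G: 0 + 1(122.9) = 122.9
  D: 0 + 1(154.6) = 154.6

ξ₁ = 123 mol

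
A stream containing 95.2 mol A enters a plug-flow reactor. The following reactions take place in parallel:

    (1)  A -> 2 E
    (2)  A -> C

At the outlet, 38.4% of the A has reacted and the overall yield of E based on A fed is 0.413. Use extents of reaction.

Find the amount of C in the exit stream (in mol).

Yield of E: 2ξ₁ / 95.2 = 0.413 → ξ₁ = 19.66 mol.
Conversion of A: 1ξ₁ + 1ξ₂ = 0.384 × 95.2 = 36.56 → ξ₂ = 16.9 mol.
Outlet amounts (n = n₀ + Σ ν·ξ):
  A: 95.2 − 1(19.66) − 1(16.9) = 58.64
  E: 0 + 2(19.66) = 39.32
  C: 0 + 1(16.9) = 16.9

16.9 mol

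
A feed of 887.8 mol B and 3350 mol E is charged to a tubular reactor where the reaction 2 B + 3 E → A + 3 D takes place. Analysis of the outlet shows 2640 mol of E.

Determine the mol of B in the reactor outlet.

414 mol

For E: n = n₀ − 3ξ → 2640 = 3350 − 3ξ, giving ξ = 236.7 mol.
Outlet amounts (n = n₀ + ν ξ):
  B: 887.8 − 2(236.7) = 414.5
  E: 3350 − 3(236.7) = 2640
  A: 0 + 1(236.7) = 236.7
  D: 0 + 3(236.7) = 710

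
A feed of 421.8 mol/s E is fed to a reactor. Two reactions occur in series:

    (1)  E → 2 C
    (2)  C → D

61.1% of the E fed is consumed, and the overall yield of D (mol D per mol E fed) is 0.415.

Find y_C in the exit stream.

0.501

Conversion of E: E consumed = 1ξ₁ = 0.611 × 421.8 → ξ₁ = 257.7 mol/s.
Yield of D: 1ξ₂ / 421.8 = 0.415 → ξ₂ = 175 mol/s.
Outlet amounts (n = n₀ + Σ ν·ξ):
  E: 421.8 − 1(257.7) = 164.1
  C: 0 + 2(257.7) − 1(175) = 340.4
  D: 0 + 1(175) = 175
Total out = 679.5 mol/s; y_C = 340.4 / 679.5 = 0.5009.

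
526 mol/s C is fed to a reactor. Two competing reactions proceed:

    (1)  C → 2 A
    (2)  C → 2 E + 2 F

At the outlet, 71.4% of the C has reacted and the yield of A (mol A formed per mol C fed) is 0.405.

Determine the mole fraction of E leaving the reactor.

Yield of A: 2ξ₁ / 526 = 0.405 → ξ₁ = 106.5 mol/s.
Conversion of C: 1ξ₁ + 1ξ₂ = 0.714 × 526 = 375.6 → ξ₂ = 269 mol/s.
Outlet amounts (n = n₀ + Σ ν·ξ):
  C: 526 − 1(106.5) − 1(269) = 150.4
  A: 0 + 2(106.5) = 213
  E: 0 + 2(269) = 538.1
  F: 0 + 2(269) = 538.1
Total out = 1440 mol/s; y_E = 538.1 / 1440 = 0.3738.

0.374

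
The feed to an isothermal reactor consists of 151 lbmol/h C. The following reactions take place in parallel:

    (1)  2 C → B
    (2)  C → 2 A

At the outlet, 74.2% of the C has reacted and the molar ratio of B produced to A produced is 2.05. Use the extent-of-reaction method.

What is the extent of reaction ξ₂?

Conversion of C: C consumed = 0.742 × 151 = 112 lbmol/h = 2ξ₁ + 1ξ₂.
Selectivity: 1ξ₁ / (2ξ₂) = 2.05 → ξ₁ = 4.1 ξ₂.
Substitute: (2·4.1 + 1) ξ₂ = 112 → ξ₂ = 12.18 lbmol/h, ξ₁ = 49.93 lbmol/h.
Outlet amounts (n = n₀ + Σ ν·ξ):
  C: 151 − 2(49.93) − 1(12.18) = 38.96
  B: 0 + 1(49.93) = 49.93
  A: 0 + 2(12.18) = 24.36

ξ₂ = 12.2 lbmol/h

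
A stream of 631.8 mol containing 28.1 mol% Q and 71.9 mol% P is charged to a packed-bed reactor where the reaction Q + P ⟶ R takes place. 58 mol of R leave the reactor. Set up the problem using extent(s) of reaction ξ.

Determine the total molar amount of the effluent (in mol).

574 mol

For R: n = n₀ + 1ξ → 58 = 0 + 1ξ, giving ξ = 58 mol.
Outlet amounts (n = n₀ + ν ξ):
  Q: 177.5 − 1(58) = 119.5
  P: 454.3 − 1(58) = 396.3
  R: 0 + 1(58) = 58
Total out = 119.5 + 396.3 + 58 = 573.8 mol.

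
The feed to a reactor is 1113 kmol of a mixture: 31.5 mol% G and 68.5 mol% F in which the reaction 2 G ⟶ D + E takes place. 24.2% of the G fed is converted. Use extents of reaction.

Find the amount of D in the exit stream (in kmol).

G reacted = 0.242 × 350.6 = 84.84 kmol; ν_G = −2, so ξ = 84.84/2 = 42.42 kmol.
Outlet amounts (n = n₀ + ν ξ):
  G: 350.6 − 2(42.42) = 265.8
  D: 0 + 1(42.42) = 42.42
  E: 0 + 1(42.42) = 42.42
  F: 762.4 (inert)

42.4 kmol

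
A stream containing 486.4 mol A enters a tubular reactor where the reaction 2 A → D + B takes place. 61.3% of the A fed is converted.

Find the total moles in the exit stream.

486 mol

A reacted = 0.613 × 486.4 = 298.2 mol; ν_A = −2, so ξ = 298.2/2 = 149.1 mol.
Outlet amounts (n = n₀ + ν ξ):
  A: 486.4 − 2(149.1) = 188.2
  D: 0 + 1(149.1) = 149.1
  B: 0 + 1(149.1) = 149.1
Total out = 188.2 + 149.1 + 149.1 = 486.4 mol.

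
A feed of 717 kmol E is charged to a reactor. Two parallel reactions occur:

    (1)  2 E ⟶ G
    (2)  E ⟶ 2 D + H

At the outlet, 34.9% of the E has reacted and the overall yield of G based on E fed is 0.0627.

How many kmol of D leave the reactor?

Yield of G: 1ξ₁ / 717 = 0.0627 → ξ₁ = 44.96 kmol.
Conversion of E: 2ξ₁ + 1ξ₂ = 0.349 × 717 = 250.2 → ξ₂ = 160.3 kmol.
Outlet amounts (n = n₀ + Σ ν·ξ):
  E: 717 − 2(44.96) − 1(160.3) = 466.8
  G: 0 + 1(44.96) = 44.96
  D: 0 + 2(160.3) = 320.6
  H: 0 + 1(160.3) = 160.3

321 kmol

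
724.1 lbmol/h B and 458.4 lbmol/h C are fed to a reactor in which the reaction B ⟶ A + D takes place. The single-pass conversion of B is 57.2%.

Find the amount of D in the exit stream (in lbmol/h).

414 lbmol/h

B reacted = 0.572 × 724.1 = 414.2 lbmol/h; ν_B = −1, so ξ = 414.2/1 = 414.2 lbmol/h.
Outlet amounts (n = n₀ + ν ξ):
  B: 724.1 − 1(414.2) = 309.9
  A: 0 + 1(414.2) = 414.2
  D: 0 + 1(414.2) = 414.2
  C: 458.4 (inert)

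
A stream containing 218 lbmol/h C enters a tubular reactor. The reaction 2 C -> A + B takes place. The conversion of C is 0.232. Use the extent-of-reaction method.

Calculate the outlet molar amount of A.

25.3 lbmol/h

C reacted = 0.232 × 218 = 50.58 lbmol/h; ν_C = −2, so ξ = 50.58/2 = 25.29 lbmol/h.
Outlet amounts (n = n₀ + ν ξ):
  C: 218 − 2(25.29) = 167.4
  A: 0 + 1(25.29) = 25.29
  B: 0 + 1(25.29) = 25.29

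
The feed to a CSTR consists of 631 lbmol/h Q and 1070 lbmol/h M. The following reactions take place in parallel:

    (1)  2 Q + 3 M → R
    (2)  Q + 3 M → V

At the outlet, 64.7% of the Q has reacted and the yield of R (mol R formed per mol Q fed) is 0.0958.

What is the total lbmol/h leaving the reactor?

Yield of R: 1ξ₁ / 631 = 0.0958 → ξ₁ = 60.45 lbmol/h.
Conversion of Q: 2ξ₁ + 1ξ₂ = 0.647 × 631 = 408.3 → ξ₂ = 287.4 lbmol/h.
Outlet amounts (n = n₀ + Σ ν·ξ):
  Q: 631 − 2(60.45) − 1(287.4) = 222.7
  M: 1070 − 3(60.45) − 3(287.4) = 26.58
  R: 0 + 1(60.45) = 60.45
  V: 0 + 1(287.4) = 287.4
Total out = 222.7 + 26.58 + 60.45 + 287.4 = 597.1 lbmol/h.

597 lbmol/h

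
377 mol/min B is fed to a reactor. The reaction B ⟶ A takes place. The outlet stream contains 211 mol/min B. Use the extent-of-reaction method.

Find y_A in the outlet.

For B: n = n₀ − 1ξ → 211 = 377 − 1ξ, giving ξ = 166 mol/min.
Outlet amounts (n = n₀ + ν ξ):
  B: 377 − 1(166) = 211
  A: 0 + 1(166) = 166
Total out = 377 mol/min; y_A = 166 / 377 = 0.4403.

0.44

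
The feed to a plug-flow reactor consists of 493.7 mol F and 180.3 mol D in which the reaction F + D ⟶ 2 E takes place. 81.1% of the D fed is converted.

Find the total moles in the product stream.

674 mol

D reacted = 0.811 × 180.3 = 146.2 mol; ν_D = −1, so ξ = 146.2/1 = 146.2 mol.
Outlet amounts (n = n₀ + ν ξ):
  F: 493.7 − 1(146.2) = 347.5
  D: 180.3 − 1(146.2) = 34.08
  E: 0 + 2(146.2) = 292.4
Total out = 347.5 + 34.08 + 292.4 = 674 mol.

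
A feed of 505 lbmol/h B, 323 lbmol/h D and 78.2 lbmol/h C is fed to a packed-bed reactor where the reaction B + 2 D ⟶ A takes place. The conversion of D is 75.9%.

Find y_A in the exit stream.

0.185

D reacted = 0.759 × 323 = 245.2 lbmol/h; ν_D = −2, so ξ = 245.2/2 = 122.6 lbmol/h.
Outlet amounts (n = n₀ + ν ξ):
  B: 505 − 1(122.6) = 382.4
  D: 323 − 2(122.6) = 77.84
  A: 0 + 1(122.6) = 122.6
  C: 78.2 (inert)
Total out = 661 lbmol/h; y_A = 122.6 / 661 = 0.1854.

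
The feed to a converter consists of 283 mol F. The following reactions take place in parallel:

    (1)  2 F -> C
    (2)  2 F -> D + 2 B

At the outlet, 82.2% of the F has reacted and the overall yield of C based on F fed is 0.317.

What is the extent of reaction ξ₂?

Yield of C: 1ξ₁ / 283 = 0.317 → ξ₁ = 89.71 mol.
Conversion of F: 2ξ₁ + 2ξ₂ = 0.822 × 283 = 232.6 → ξ₂ = 26.6 mol.
Outlet amounts (n = n₀ + Σ ν·ξ):
  F: 283 − 2(89.71) − 2(26.6) = 50.37
  C: 0 + 1(89.71) = 89.71
  D: 0 + 1(26.6) = 26.6
  B: 0 + 2(26.6) = 53.2

ξ₂ = 26.6 mol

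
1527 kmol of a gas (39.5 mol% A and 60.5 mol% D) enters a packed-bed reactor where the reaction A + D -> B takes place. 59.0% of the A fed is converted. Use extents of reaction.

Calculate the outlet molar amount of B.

A reacted = 0.59 × 603.2 = 355.9 kmol; ν_A = −1, so ξ = 355.9/1 = 355.9 kmol.
Outlet amounts (n = n₀ + ν ξ):
  A: 603.2 − 1(355.9) = 247.3
  D: 923.8 − 1(355.9) = 568
  B: 0 + 1(355.9) = 355.9

356 kmol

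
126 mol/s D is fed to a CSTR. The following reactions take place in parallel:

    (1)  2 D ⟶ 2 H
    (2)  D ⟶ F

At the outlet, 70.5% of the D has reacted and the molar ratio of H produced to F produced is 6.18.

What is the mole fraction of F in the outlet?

Conversion of D: D consumed = 0.705 × 126 = 88.83 mol/s = 2ξ₁ + 1ξ₂.
Selectivity: 2ξ₁ / (1ξ₂) = 6.18 → ξ₁ = 3.09 ξ₂.
Substitute: (2·3.09 + 1) ξ₂ = 88.83 → ξ₂ = 12.37 mol/s, ξ₁ = 38.23 mol/s.
Outlet amounts (n = n₀ + Σ ν·ξ):
  D: 126 − 2(38.23) − 1(12.37) = 37.17
  H: 0 + 2(38.23) = 76.46
  F: 0 + 1(12.37) = 12.37
Total out = 126 mol/s; y_F = 12.37 / 126 = 0.09819.

0.0982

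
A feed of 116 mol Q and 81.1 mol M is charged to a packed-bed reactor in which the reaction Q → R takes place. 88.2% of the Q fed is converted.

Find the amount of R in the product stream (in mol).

Q reacted = 0.882 × 116 = 102.3 mol; ν_Q = −1, so ξ = 102.3/1 = 102.3 mol.
Outlet amounts (n = n₀ + ν ξ):
  Q: 116 − 1(102.3) = 13.69
  R: 0 + 1(102.3) = 102.3
  M: 81.1 (inert)

102 mol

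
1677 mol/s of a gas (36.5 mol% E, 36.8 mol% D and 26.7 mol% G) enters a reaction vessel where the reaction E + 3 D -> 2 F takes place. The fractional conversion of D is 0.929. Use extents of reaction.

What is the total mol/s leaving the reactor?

1290 mol/s

D reacted = 0.929 × 617.1 = 573.3 mol/s; ν_D = −3, so ξ = 573.3/3 = 191.1 mol/s.
Outlet amounts (n = n₀ + ν ξ):
  E: 612.1 − 1(191.1) = 421
  D: 617.1 − 3(191.1) = 43.82
  F: 0 + 2(191.1) = 382.2
  G: 447.8 (inert)
Total out = 421 + 43.82 + 382.2 + 447.8 = 1295 mol/s.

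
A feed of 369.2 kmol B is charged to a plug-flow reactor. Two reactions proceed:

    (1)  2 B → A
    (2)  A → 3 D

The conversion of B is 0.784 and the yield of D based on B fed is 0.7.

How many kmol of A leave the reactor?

Conversion of B: B consumed = 2ξ₁ = 0.784 × 369.2 → ξ₁ = 144.7 kmol.
Yield of D: 3ξ₂ / 369.2 = 0.7 → ξ₂ = 86.15 kmol.
Outlet amounts (n = n₀ + Σ ν·ξ):
  B: 369.2 − 2(144.7) = 79.75
  A: 0 + 1(144.7) − 1(86.15) = 58.58
  D: 0 + 3(86.15) = 258.4

58.6 kmol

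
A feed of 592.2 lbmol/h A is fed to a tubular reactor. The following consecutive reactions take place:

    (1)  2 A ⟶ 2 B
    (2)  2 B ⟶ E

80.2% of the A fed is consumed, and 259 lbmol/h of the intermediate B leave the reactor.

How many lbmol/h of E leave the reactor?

108 lbmol/h

Conversion of A: A consumed = 2ξ₁ = 0.802 × 592.2 → ξ₁ = 237.5 lbmol/h.
B balance: n_B = 0 + 2ξ₁ − 2ξ₂ = 259 → ξ₂ = (2·237.5 − 259)/2 = 108 lbmol/h.
Outlet amounts (n = n₀ + Σ ν·ξ):
  A: 592.2 − 2(237.5) = 117.3
  B: 0 + 2(237.5) − 2(108) = 259
  E: 0 + 1(108) = 108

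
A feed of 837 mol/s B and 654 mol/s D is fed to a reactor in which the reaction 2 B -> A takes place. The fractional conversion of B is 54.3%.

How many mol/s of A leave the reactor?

227 mol/s

B reacted = 0.543 × 837 = 454.5 mol/s; ν_B = −2, so ξ = 454.5/2 = 227.2 mol/s.
Outlet amounts (n = n₀ + ν ξ):
  B: 837 − 2(227.2) = 382.5
  A: 0 + 1(227.2) = 227.2
  D: 654 (inert)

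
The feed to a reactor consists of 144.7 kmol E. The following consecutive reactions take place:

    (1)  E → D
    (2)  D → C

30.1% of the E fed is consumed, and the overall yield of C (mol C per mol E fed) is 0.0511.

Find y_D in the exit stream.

0.25

Conversion of E: E consumed = 1ξ₁ = 0.301 × 144.7 → ξ₁ = 43.55 kmol.
Yield of C: 1ξ₂ / 144.7 = 0.0511 → ξ₂ = 7.394 kmol.
Outlet amounts (n = n₀ + Σ ν·ξ):
  E: 144.7 − 1(43.55) = 101.1
  D: 0 + 1(43.55) − 1(7.394) = 36.16
  C: 0 + 1(7.394) = 7.394
Total out = 144.7 kmol; y_D = 36.16 / 144.7 = 0.2499.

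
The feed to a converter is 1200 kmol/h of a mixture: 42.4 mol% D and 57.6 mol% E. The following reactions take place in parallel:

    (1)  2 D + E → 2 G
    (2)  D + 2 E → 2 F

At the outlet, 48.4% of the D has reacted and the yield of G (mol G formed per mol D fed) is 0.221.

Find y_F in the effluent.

Yield of G: 2ξ₁ / 508.8 = 0.221 → ξ₁ = 56.22 kmol/h.
Conversion of D: 2ξ₁ + 1ξ₂ = 0.484 × 508.8 = 246.3 → ξ₂ = 133.8 kmol/h.
Outlet amounts (n = n₀ + Σ ν·ξ):
  D: 508.8 − 2(56.22) − 1(133.8) = 262.5
  E: 691.2 − 1(56.22) − 2(133.8) = 367.3
  G: 0 + 2(56.22) = 112.4
  F: 0 + 2(133.8) = 267.6
Total out = 1010 kmol/h; y_F = 267.6 / 1010 = 0.265.

0.265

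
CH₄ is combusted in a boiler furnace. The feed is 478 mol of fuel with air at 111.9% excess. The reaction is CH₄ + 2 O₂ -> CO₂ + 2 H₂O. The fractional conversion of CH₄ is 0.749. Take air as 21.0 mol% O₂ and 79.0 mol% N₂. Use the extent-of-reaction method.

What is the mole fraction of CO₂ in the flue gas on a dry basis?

Stoichiometric O₂ = 2 × 478 = 956 mol; O₂ fed = 956 × 2.119 = 2026 mol.
N₂ fed = 2026 × 79/21 = 7621 mol.
Fuel reacted = 0.749 × 478 → ξ = 358 mol.
Outlet (n = n₀ + ν ξ):
  CH₄: 478 − 1(358) = 120
  O₂: 2026 − 2(358) = 1310
  N₂: 7621 (inert)
  CO₂: 0 + 1(358) = 358
  H₂O: 0 + 2(358) = 716
Dry total = 9408 mol; y_CO₂ (dry) = 358 / 9408 = 0.03805.

0.0381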